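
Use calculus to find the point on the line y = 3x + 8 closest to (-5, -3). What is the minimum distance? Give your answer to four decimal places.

1.2649

Minimize D(x)^2 = (x + 5)^2 + (3x + 11)^2.
d/dx[D^2] = 2(x + 5) + 2·3·(3x + 11) = 0 ⇒ x = -19/5.
Then y = -17/5 and the distance is √(8/5) ≈ 1.2649.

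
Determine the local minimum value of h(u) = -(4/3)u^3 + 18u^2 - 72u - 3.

Critical points: h'(u) = -4u^2 + 36u - 72 vanishes at u = 3, 6.
Second-derivative test with h''(u) = -8u + 36: h''(3) = 12 > 0 ⇒ local minimum; h''(6) = -12 < 0 ⇒ local maximum.
Thus h has its local minimum at u = 3, with value -93.

-93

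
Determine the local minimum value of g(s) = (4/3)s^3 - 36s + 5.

-67

Critical points: g'(s) = 4s^2 - 36 vanishes at s = -3, 3.
Second-derivative test with g''(s) = 8s: g''(-3) = -24 < 0 ⇒ local maximum; g''(3) = 24 > 0 ⇒ local minimum.
The local minimum is g(3) = -67.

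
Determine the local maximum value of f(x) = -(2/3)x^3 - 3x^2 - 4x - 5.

f'(x) = -2x^2 - 6x - 4. Setting f'(x) = 0 gives x ∈ {-2, -1}.
Since f''(x) = -4x - 6, we get f''(-2) = 2 > 0 ⇒ local minimum; f''(-1) = -2 < 0 ⇒ local maximum.
So the local maximum value is f(-1) = -10/3.

-10/3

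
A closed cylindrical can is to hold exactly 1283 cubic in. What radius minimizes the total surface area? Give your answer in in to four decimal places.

5.8886

With radius r and height h, πr²h = 1283 so h = 1283/(πr²), and S(r) = 2πr² + 2πrh = 2πr² + 2·1283/r.
S'(r) = 4πr − 2·1283/r² = 0 ⇒ r³ = 1283/(2π), so r ≈ 5.8886 and h = 2r ≈ 11.7773.
S''(r) = 4π + 4·1283/r³ > 0, so this is the minimum; S ≈ 653.6305.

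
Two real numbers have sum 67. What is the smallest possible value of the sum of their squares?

4489/2

With a + b = 67, a^2 + b^2 = a^2 + (67 − a)^2.
The derivative 2a − 2(67 − a) = 4a − 134 vanishes at a = 67/2; second derivative 4 > 0, a minimum.
The minimum is 2·(67/2)^2 = 4489/2.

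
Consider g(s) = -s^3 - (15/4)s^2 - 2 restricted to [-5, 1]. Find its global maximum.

g'(s) = -3s^2 - (15/2)s, which vanishes at s = -5/2 and s = 0.
Compare values at every candidate in [-5, 1]: g(-5) = 117/4, g(-5/2) = -157/16, g(0) = -2, g(1) = -27/4.
So the maximum is g(-5) = 117/4.

117/4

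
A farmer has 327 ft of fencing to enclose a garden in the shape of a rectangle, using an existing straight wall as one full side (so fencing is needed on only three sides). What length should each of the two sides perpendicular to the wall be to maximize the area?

Let the sides perpendicular to the wall have length x and the parallel side y, so 2x + y = 327 and the area is A = xy = x(327 − 2x).
A'(x) = 327 − 4x = 0 gives x = 327/4, and A''(x) = −4 < 0 confirms a maximum.
Then y = 327 − 2·327/4 = 327/2 and A = 106929/8.

327/4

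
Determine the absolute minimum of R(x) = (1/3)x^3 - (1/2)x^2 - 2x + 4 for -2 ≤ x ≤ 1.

R'(x) = x^2 - x - 2, whose only zero in [-2, 1] is x = -1.
Evaluating at the critical points and endpoints: R(-2) = 10/3,  R(-1) = 31/6,  R(1) = 11/6.
Hence the absolute minimum is 11/6 at x = 1.

11/6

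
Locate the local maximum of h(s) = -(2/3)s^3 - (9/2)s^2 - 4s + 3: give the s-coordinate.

-1/2

Critical points: h'(s) = -2s^2 - 9s - 4 vanishes at s = -4, -1/2.
h''(s) = -4s - 9. h''(-4) = 7 > 0 ⇒ local minimum; h''(-1/2) = -7 < 0 ⇒ local maximum.
The local maximum is h(-1/2) = 95/24.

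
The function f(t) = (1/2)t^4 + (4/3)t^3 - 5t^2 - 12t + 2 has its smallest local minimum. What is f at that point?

-70/3

f'(t) = 2t^3 + 4t^2 - 10t - 12 = 0 at t = -3, -1, 2.
Second-derivative test with f''(t) = 6t^2 + 8t - 10: f''(-3) = 20 > 0 ⇒ local minimum; f''(-1) = -12 < 0 ⇒ local maximum; f''(2) = 30 > 0 ⇒ local minimum.
Thus f has its smallest local minimum at t = 2, with value -70/3.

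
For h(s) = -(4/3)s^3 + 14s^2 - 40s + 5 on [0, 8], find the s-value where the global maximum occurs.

The derivative is -4s^2 + 28s - 40, which vanishes at s = 2 and s = 5.
Compare values at every candidate in [0, 8]: h(0) = 5, h(2) = -89/3, h(5) = -35/3, h(8) = -305/3.
Hence the absolute maximum is 5 at s = 0.

0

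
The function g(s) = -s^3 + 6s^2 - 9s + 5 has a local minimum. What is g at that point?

1

g'(s) = -3s^2 + 12s - 9 = 0 at s = 1, 3.
Since g''(s) = -6s + 12, we get g''(1) = 6 > 0 ⇒ local minimum; g''(3) = -6 < 0 ⇒ local maximum.
The local minimum is g(1) = 1.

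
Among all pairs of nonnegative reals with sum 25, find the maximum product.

625/4

With x + y = 25, the product is P(x) = x(25 − x).
P'(x) = 25 − 2x = 0 gives x = 25/2; P'' = −2 < 0, so this is the maximum.
P = 25/2·25/2 = 625/4.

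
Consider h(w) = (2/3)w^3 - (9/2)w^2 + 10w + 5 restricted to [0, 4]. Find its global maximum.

h'(w) = 2w^2 - 9w + 10, which vanishes at w = 2 and w = 5/2.
Candidates: h(0) = 5; h(2) = 37/3; h(5/2) = 295/24; h(4) = 47/3.
Hence the absolute maximum is 47/3 at w = 4.

47/3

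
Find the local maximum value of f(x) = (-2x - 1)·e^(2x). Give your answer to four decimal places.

0.1353

Differentiating with the product rule gives f'(x) = (-4x - 4)·e^(2x). Since e^(2x) > 0, the only critical point is x = -1.
f''(-1) has the same sign as -4 < 0, so this is a local maximum.
f(-1) = (1)·e^(-2) ≈ 0.1353.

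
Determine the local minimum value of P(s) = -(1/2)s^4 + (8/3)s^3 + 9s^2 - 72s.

Critical points: P'(s) = -2s^3 + 8s^2 + 18s - 72 vanishes at s = -3, 3, 4.
Second-derivative test with P''(s) = -6s^2 + 16s + 18: P''(-3) = -84 < 0 ⇒ local maximum; P''(3) = 12 > 0 ⇒ local minimum; P''(4) = -14 < 0 ⇒ local maximum.
The local minimum is P(3) = -207/2.

-207/2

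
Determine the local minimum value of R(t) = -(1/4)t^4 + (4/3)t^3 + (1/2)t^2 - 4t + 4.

19/12

Critical points: R'(t) = -t^3 + 4t^2 + t - 4 vanishes at t = -1, 1, 4.
R''(t) = -3t^2 + 8t + 1. R''(-1) = -10 < 0 ⇒ local maximum; R''(1) = 6 > 0 ⇒ local minimum; R''(4) = -15 < 0 ⇒ local maximum.
So the local minimum value is R(1) = 19/12.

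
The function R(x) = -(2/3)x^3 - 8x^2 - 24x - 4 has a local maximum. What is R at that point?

Critical points: R'(x) = -2x^2 - 16x - 24 vanishes at x = -6, -2.
Second-derivative test with R''(x) = -4x - 16: R''(-6) = 8 > 0 ⇒ local minimum; R''(-2) = -8 < 0 ⇒ local maximum.
The local maximum is R(-2) = 52/3.

52/3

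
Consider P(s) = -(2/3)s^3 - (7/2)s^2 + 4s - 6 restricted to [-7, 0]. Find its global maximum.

The derivative is -2s^2 - 7s + 4, whose only zero in [-7, 0] is s = -4.
Candidates: P(-7) = 139/6, P(-4) = -106/3, P(0) = -6.
Hence the absolute maximum is 139/6 at s = -7.

139/6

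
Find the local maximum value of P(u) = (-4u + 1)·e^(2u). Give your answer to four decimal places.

1.2131

By the product rule, P'(u) = (-8u - 2)·e^(2u). Since e^(2u) > 0, the only critical point is u = -1/4.
P''(-1/4) has the same sign as -8 < 0, so this is a local maximum.
P(-1/4) = (2)·e^(-1/2) ≈ 1.2131.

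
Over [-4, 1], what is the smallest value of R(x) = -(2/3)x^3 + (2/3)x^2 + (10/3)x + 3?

The derivative is -2x^2 + (4/3)x + 10/3, whose only zero in [-4, 1] is x = -1.
Compare values at every candidate in [-4, 1]: R(-4) = 43; R(-1) = 1; R(1) = 19/3.
So the minimum is R(-1) = 1.

1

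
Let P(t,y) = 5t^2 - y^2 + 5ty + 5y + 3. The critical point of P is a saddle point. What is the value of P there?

∂P/∂t = 10t + 5y = 0 and ∂P/∂y = 5t - 2y + 5 = 0, so (t, y) = (-5/9, 10/9).
The Hessian has P_{tt} = 10, P_{yy} = -2, P_{ty} = 5, giving D = -45 < 0, so the point is a saddle point.
P(-5/9, 10/9) = 52/9.

52/9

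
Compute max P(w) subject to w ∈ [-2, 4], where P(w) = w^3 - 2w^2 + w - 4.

32

Differentiating, P'(w) = 3w^2 - 4w + 1; which vanishes at w = 1/3 and w = 1.
Evaluating at the critical points and endpoints: P(-2) = -22; P(1/3) = -104/27; P(1) = -4; P(4) = 32.
Hence the absolute maximum is 32 at w = 4.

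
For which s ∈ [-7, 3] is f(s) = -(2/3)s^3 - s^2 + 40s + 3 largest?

3

The derivative is -2s^2 - 2s + 40, whose only zero in [-7, 3] is s = -5.
Evaluating at the critical points and endpoints: f(-7) = -292/3; f(-5) = -416/3; f(3) = 96.
The maximum over the interval is 96, attained at s = 3.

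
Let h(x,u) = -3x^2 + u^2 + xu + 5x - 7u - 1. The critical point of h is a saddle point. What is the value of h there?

∂h/∂x = -6x + u + 5 = 0 and ∂h/∂u = x + 2u - 7 = 0, so (x, u) = (17/13, 37/13).
The Hessian has h_{xx} = -6, h_{uu} = 2, h_{xu} = 1, giving D = -13 < 0, so the point is a saddle point.
h(17/13, 37/13) = -100/13.

-100/13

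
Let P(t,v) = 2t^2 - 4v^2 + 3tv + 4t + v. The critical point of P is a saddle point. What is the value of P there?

-74/41

∂P/∂t = 4t + 3v + 4 = 0 and ∂P/∂v = 3t - 8v + 1 = 0, so (t, v) = (-35/41, -8/41).
The Hessian has P_{tt} = 4, P_{vv} = -8, P_{tv} = 3, giving D = -41 < 0, so the point is a saddle point.
P(-35/41, -8/41) = -74/41.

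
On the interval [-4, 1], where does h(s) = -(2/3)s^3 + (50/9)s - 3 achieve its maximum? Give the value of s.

-4

h'(s) = -2s^2 + 50/9, whose only zero in [-4, 1] is s = -5/3.
Candidates: h(-4) = 157/9,  h(-5/3) = -743/81,  h(1) = 17/9.
So the maximum is h(-4) = 157/9.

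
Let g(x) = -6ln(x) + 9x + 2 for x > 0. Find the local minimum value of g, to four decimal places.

g'(x) = -6/x + 9 = 0 gives x = 2/3.
g''(x) = 6/x², which is positive for x > 0, so this is a local minimum.
g(2/3) = -6·ln(2/3) + 6 + 2 ≈ 10.4328.

10.4328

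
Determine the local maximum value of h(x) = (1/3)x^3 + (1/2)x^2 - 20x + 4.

Critical points: h'(x) = x^2 + x - 20 vanishes at x = -5, 4.
h''(x) = 2x + 1. h''(-5) = -9 < 0 ⇒ local maximum; h''(4) = 9 > 0 ⇒ local minimum.
Thus h has its local maximum at x = -5, with value 449/6.

449/6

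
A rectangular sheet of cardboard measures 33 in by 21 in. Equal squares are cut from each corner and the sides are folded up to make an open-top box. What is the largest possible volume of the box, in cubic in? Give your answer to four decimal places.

With cut size x, the volume is V(x) = x(33 − 2x)(21 − 2x) for 0 < x < 10.5.
V'(x) = 12x^2 − 216x + 693. Setting V'(x) = 0 gives x ≈ 4.1782 (the root in (0, 10.5)).
V''(x) = 24x − 216 is negative there, so this is the maximum; V ≈ 1301.8595.

1301.8595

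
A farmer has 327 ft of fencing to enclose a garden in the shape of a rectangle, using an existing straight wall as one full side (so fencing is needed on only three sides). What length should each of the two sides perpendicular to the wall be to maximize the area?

Let the sides perpendicular to the wall have length x and the parallel side y, so 2x + y = 327 and the area is A = xy = x(327 − 2x).
A'(x) = 327 − 4x = 0 gives x = 327/4, and A''(x) = −4 < 0 confirms a maximum.
Then y = 327 − 2·327/4 = 327/2 and A = 106929/8.

327/4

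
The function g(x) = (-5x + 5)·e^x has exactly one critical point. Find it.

0

g'(x) = (-5)·e^x + (-5x + 5)·1·e^x = (-5x)·e^x. Since e^x > 0, the only critical point is x = 0.
g''(0) has the same sign as -5 < 0, so this is a local maximum.
g(0) = (5)·e^(0) ≈ 5.0000.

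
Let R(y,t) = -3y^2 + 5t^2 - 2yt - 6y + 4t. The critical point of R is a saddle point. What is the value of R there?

∂R/∂y = -6y - 2t - 6 = 0 and ∂R/∂t = -2y + 10t + 4 = 0, so (y, t) = (-13/16, -9/16).
The Hessian has R_{yy} = -6, R_{tt} = 10, R_{yt} = -2, giving D = -64 < 0, so the point is a saddle point.
R(-13/16, -9/16) = 21/16.

21/16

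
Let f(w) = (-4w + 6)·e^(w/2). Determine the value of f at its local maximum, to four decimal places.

Differentiating with the product rule gives f'(w) = (-2w - 1)·e^(w/2). Since e^(w/2) > 0, the only critical point is w = -1/2.
f''(-1/2) has the same sign as -2 < 0, so this is a local maximum.
f(-1/2) = (8)·e^(-1/4) ≈ 6.2304.

6.2304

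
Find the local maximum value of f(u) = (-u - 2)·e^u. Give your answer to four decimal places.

0.0498

f'(u) = (-1)·e^u + (-u - 2)·1·e^u = (-u - 3)·e^u. Since e^u > 0, the only critical point is u = -3.
f''(-3) has the same sign as -1 < 0, so this is a local maximum.
f(-3) = (1)·e^(-3) ≈ 0.0498.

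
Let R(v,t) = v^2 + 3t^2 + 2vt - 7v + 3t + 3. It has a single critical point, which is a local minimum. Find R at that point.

∂R/∂v = 2v + 2t - 7 = 0 and ∂R/∂t = 2v + 6t + 3 = 0, so (v, t) = (6, -5/2).
The Hessian has R_{vv} = 2, R_{tt} = 6, R_{vt} = 2, giving D = 8 > 0 with R_{vv} > 0, so the point is a local minimum.
R(6, -5/2) = -87/4.

-87/4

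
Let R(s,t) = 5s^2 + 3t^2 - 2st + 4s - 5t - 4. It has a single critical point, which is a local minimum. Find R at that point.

∂R/∂s = 10s - 2t + 4 = 0 and ∂R/∂t = -2s + 6t - 5 = 0, so (s, t) = (-1/4, 3/4).
The Hessian has R_{ss} = 10, R_{tt} = 6, R_{st} = -2, giving D = 56 > 0 with R_{ss} > 0, so the point is a local minimum.
R(-1/4, 3/4) = -51/8.

-51/8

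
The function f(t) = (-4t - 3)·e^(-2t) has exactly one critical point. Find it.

-1/4

By the product rule, f'(t) = (8t + 2)·e^(-2t). Since e^(-2t) > 0, the only critical point is t = -1/4.
f''(-1/4) has the same sign as 8 > 0, so this is a local minimum.
f(-1/4) = (-2)·e^(1/2) ≈ -3.2974.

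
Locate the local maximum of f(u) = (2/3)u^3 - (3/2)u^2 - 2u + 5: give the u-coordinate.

-1/2

f'(u) = 2u^2 - 3u - 2 = 0 at u = -1/2, 2.
f''(u) = 4u - 3. f''(-1/2) = -5 < 0 ⇒ local maximum; f''(2) = 5 > 0 ⇒ local minimum.
The local maximum is f(-1/2) = 133/24.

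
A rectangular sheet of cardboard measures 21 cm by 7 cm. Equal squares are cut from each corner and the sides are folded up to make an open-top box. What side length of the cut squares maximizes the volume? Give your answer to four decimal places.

1.5800

With cut size x, the volume is V(x) = x(21 − 2x)(7 − 2x) for 0 < x < 3.5.
V'(x) = 12x^2 − 112x + 147. Setting V'(x) = 0 gives x ≈ 1.5800 (the root in (0, 3.5)).
V''(x) = 24x − 112 is negative there, so this is the maximum; V ≈ 108.2388.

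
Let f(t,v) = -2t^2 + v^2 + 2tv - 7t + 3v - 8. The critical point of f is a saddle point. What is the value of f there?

-23/12

∂f/∂t = -4t + 2v - 7 = 0 and ∂f/∂v = 2t + 2v + 3 = 0, so (t, v) = (-5/3, 1/6).
The Hessian has f_{tt} = -4, f_{vv} = 2, f_{tv} = 2, giving D = -12 < 0, so the point is a saddle point.
f(-5/3, 1/6) = -23/12.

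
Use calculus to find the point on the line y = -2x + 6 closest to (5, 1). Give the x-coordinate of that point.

3

Minimize D(x)^2 = (x - 5)^2 + (-2x + 5)^2.
d/dx[D^2] = 2(x - 5) + 2·(-2)·(-2x + 5) = 0 ⇒ x = 3.
Then y = 0 and the distance is √(5) ≈ 2.2361.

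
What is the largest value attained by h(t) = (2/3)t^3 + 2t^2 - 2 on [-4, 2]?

34/3

Differentiating, h'(t) = 2t^2 + 4t; which vanishes at t = -2 and t = 0.
Compare values at every candidate in [-4, 2]: h(-4) = -38/3, h(-2) = 2/3, h(0) = -2, h(2) = 34/3.
The maximum over the interval is 34/3, attained at t = 2.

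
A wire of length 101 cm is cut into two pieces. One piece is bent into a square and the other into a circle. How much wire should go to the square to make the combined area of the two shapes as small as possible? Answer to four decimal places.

Let x be the length used for the square. Square side x/4; circle radius (101−x)/(2π).
A(x) = (x/4)² + π·((101−x)/(2π))² = x²/16 + (101−x)²/(4π) for 0 ≤ x ≤ 101. A'(x) = x/8 − (101−x)/(2π) = 0 gives x = 4·101/(π+4) ≈ 56.5700.
A'' = 1/8 + 1/(2π) > 0, so this gives the minimum combined area; x ≈ 56.5700 cm to the square.

56.5700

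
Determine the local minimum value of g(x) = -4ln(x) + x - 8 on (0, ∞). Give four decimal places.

g'(x) = -4/x + 1 = 0 gives x = 4.
g''(x) = 4/x², which is positive for x > 0, so this is a local minimum.
g(4) = -4·ln(4) + 4 - 8 ≈ -9.5452.

-9.5452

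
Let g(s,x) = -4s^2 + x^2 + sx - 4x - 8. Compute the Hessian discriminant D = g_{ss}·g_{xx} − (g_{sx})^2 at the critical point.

-17

∂g/∂s = -8s + x = 0 and ∂g/∂x = s + 2x - 4 = 0, so (s, x) = (4/17, 32/17).
The Hessian has g_{ss} = -8, g_{xx} = 2, g_{sx} = 1, giving D = -17 < 0, so the point is a saddle point.
D = (-8)·(2) − (1)^2 = -17.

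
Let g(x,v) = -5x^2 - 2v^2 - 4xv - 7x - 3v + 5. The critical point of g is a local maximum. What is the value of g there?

179/24

∂g/∂x = -10x - 4v - 7 = 0 and ∂g/∂v = -4x - 4v - 3 = 0, so (x, v) = (-2/3, -1/12).
The Hessian has g_{xx} = -10, g_{vv} = -4, g_{xv} = -4, giving D = 24 > 0 with g_{xx} < 0, so the point is a local maximum.
g(-2/3, -1/12) = 179/24.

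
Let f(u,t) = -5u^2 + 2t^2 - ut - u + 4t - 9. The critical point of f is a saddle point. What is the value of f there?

∂f/∂u = -10u - t - 1 = 0 and ∂f/∂t = -u + 4t + 4 = 0, so (u, t) = (0, -1).
The Hessian has f_{uu} = -10, f_{tt} = 4, f_{ut} = -1, giving D = -41 < 0, so the point is a saddle point.
f(0, -1) = -11.

-11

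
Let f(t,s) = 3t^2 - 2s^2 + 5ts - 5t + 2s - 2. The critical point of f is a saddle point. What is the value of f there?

-86/49

∂f/∂t = 6t + 5s - 5 = 0 and ∂f/∂s = 5t - 4s + 2 = 0, so (t, s) = (10/49, 37/49).
The Hessian has f_{tt} = 6, f_{ss} = -4, f_{ts} = 5, giving D = -49 < 0, so the point is a saddle point.
f(10/49, 37/49) = -86/49.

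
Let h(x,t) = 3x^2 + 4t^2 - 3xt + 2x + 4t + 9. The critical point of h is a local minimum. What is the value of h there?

263/39

∂h/∂x = 6x - 3t + 2 = 0 and ∂h/∂t = -3x + 8t + 4 = 0, so (x, t) = (-28/39, -10/13).
The Hessian has h_{xx} = 6, h_{tt} = 8, h_{xt} = -3, giving D = 39 > 0 with h_{xx} > 0, so the point is a local minimum.
h(-28/39, -10/13) = 263/39.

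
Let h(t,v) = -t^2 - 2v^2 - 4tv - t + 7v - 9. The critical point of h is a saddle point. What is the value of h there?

∂h/∂t = -2t - 4v - 1 = 0 and ∂h/∂v = -4t - 4v + 7 = 0, so (t, v) = (4, -9/4).
The Hessian has h_{tt} = -2, h_{vv} = -4, h_{tv} = -4, giving D = -8 < 0, so the point is a saddle point.
h(4, -9/4) = -151/8.

-151/8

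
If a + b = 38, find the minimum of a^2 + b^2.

722

With a + b = 38, a^2 + b^2 = a^2 + (38 − a)^2.
The derivative 2a − 2(38 − a) = 4a − 76 vanishes at a = 19; second derivative 4 > 0, a minimum.
The minimum is 2·(19)^2 = 722.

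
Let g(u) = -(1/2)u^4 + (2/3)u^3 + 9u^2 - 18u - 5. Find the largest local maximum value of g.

143/2

g'(u) = -2u^3 + 2u^2 + 18u - 18. Setting g'(u) = 0 gives u ∈ {-3, 1, 3}.
g''(u) = -6u^2 + 4u + 18. g''(-3) = -48 < 0 ⇒ local maximum; g''(1) = 16 > 0 ⇒ local minimum; g''(3) = -24 < 0 ⇒ local maximum.
The largest local maximum is g(-3) = 143/2.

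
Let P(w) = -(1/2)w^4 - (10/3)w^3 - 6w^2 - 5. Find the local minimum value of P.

P'(w) = -2w^3 - 10w^2 - 12w. Setting P'(w) = 0 gives w ∈ {-3, -2, 0}.
Since P''(w) = -6w^2 - 20w - 12, we get P''(-3) = -6 < 0 ⇒ local maximum; P''(-2) = 4 > 0 ⇒ local minimum; P''(0) = -12 < 0 ⇒ local maximum.
So the local minimum value is P(-2) = -31/3.

-31/3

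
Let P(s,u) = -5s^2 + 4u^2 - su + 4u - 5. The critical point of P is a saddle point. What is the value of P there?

-485/81

∂P/∂s = -10s - u = 0 and ∂P/∂u = -s + 8u + 4 = 0, so (s, u) = (4/81, -40/81).
The Hessian has P_{ss} = -10, P_{uu} = 8, P_{su} = -1, giving D = -81 < 0, so the point is a saddle point.
P(4/81, -40/81) = -485/81.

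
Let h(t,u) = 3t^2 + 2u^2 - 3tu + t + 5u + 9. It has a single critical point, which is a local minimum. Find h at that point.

∂h/∂t = 6t - 3u + 1 = 0 and ∂h/∂u = -3t + 4u + 5 = 0, so (t, u) = (-19/15, -11/5).
The Hessian has h_{tt} = 6, h_{uu} = 4, h_{tu} = -3, giving D = 15 > 0 with h_{tt} > 0, so the point is a local minimum.
h(-19/15, -11/5) = 43/15.

43/15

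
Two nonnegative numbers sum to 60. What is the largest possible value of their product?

With x + y = 60, the product is P(x) = x(60 − x).
P'(x) = 60 − 2x = 0 gives x = 30; P'' = −2 < 0, so this is the maximum.
P = 30·30 = 900.

900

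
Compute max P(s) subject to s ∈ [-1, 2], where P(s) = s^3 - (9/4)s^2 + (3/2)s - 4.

-2

The derivative is 3s^2 - (9/2)s + 3/2, which vanishes at s = 1/2 and s = 1.
Candidates: P(-1) = -35/4, P(1/2) = -59/16, P(1) = -15/4, P(2) = -2.
Hence the absolute maximum is -2 at s = 2.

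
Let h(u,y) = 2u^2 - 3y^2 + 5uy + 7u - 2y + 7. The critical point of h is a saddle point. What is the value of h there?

∂h/∂u = 4u + 5y + 7 = 0 and ∂h/∂y = 5u - 6y - 2 = 0, so (u, y) = (-32/49, -43/49).
The Hessian has h_{uu} = 4, h_{yy} = -6, h_{uy} = 5, giving D = -49 < 0, so the point is a saddle point.
h(-32/49, -43/49) = 274/49.

274/49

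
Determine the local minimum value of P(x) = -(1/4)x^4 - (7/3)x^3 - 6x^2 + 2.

P'(x) = -x^3 - 7x^2 - 12x. Setting P'(x) = 0 gives x ∈ {-4, -3, 0}.
Second-derivative test with P''(x) = -3x^2 - 14x - 12: P''(-4) = -4 < 0 ⇒ local maximum; P''(-3) = 3 > 0 ⇒ local minimum; P''(0) = -12 < 0 ⇒ local maximum.
The local minimum is P(-3) = -37/4.

-37/4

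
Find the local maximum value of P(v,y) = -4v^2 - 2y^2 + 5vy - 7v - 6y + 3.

∂P/∂v = -8v + 5y - 7 = 0 and ∂P/∂y = 5v - 4y - 6 = 0, so (v, y) = (-58/7, -83/7).
The Hessian has P_{vv} = -8, P_{yy} = -4, P_{vy} = 5, giving D = 7 > 0 with P_{vv} < 0, so the point is a local maximum.
P(-58/7, -83/7) = 473/7.

473/7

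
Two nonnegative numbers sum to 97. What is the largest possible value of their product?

With x + y = 97, the product is P(x) = x(97 − x).
P'(x) = 97 − 2x = 0 gives x = 97/2; P'' = −2 < 0, so this is the maximum.
P = 97/2·97/2 = 9409/4.

9409/4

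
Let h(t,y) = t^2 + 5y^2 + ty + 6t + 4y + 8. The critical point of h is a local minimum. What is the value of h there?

∂h/∂t = 2t + y + 6 = 0 and ∂h/∂y = t + 10y + 4 = 0, so (t, y) = (-56/19, -2/19).
The Hessian has h_{tt} = 2, h_{yy} = 10, h_{ty} = 1, giving D = 19 > 0 with h_{tt} > 0, so the point is a local minimum.
h(-56/19, -2/19) = -20/19.

-20/19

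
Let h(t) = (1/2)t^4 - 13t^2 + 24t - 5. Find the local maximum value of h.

13/2

h'(t) = 2t^3 - 26t + 24 = 0 at t = -4, 1, 3.
Second-derivative test with h''(t) = 6t^2 - 26: h''(-4) = 70 > 0 ⇒ local minimum; h''(1) = -20 < 0 ⇒ local maximum; h''(3) = 28 > 0 ⇒ local minimum.
Thus h has its local maximum at t = 1, with value 13/2.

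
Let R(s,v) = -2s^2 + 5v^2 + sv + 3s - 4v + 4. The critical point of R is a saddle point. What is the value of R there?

189/41

∂R/∂s = -4s + v + 3 = 0 and ∂R/∂v = s + 10v - 4 = 0, so (s, v) = (34/41, 13/41).
The Hessian has R_{ss} = -4, R_{vv} = 10, R_{sv} = 1, giving D = -41 < 0, so the point is a saddle point.
R(34/41, 13/41) = 189/41.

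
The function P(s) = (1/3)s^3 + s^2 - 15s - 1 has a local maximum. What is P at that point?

P'(s) = s^2 + 2s - 15 = 0 at s = -5, 3.
P''(s) = 2s + 2. P''(-5) = -8 < 0 ⇒ local maximum; P''(3) = 8 > 0 ⇒ local minimum.
Thus P has its local maximum at s = -5, with value 172/3.

172/3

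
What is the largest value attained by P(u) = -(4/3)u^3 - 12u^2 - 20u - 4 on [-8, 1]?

P'(u) = -4u^2 - 24u - 20, which vanishes at u = -5 and u = -1.
Evaluating at the critical points and endpoints: P(-8) = 212/3, P(-5) = -112/3, P(-1) = 16/3, P(1) = -112/3.
So the maximum is P(-8) = 212/3.

212/3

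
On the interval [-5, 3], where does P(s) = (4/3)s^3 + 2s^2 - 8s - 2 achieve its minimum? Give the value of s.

P'(s) = 4s^2 + 4s - 8, which vanishes at s = -2 and s = 1.
Candidates: P(-5) = -236/3; P(-2) = 34/3; P(1) = -20/3; P(3) = 28.
So the minimum is P(-5) = -236/3.

-5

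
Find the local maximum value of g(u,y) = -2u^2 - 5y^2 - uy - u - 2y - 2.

∂g/∂u = -4u - y - 1 = 0 and ∂g/∂y = -u - 10y - 2 = 0, so (u, y) = (-8/39, -7/39).
The Hessian has g_{uu} = -4, g_{yy} = -10, g_{uy} = -1, giving D = 39 > 0 with g_{uu} < 0, so the point is a local maximum.
g(-8/39, -7/39) = -67/39.

-67/39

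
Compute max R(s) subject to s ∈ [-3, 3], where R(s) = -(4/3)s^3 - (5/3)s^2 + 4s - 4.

The derivative is -4s^2 - (10/3)s + 4, which vanishes at s = -3/2 and s = 2/3.
Candidates: R(-3) = 5, R(-3/2) = -37/4, R(2/3) = -200/81, R(3) = -43.
The maximum over the interval is 5, attained at s = -3.

5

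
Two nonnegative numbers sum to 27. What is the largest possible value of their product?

729/4

With x + y = 27, the product is P(x) = x(27 − x).
P'(x) = 27 − 2x = 0 gives x = 27/2; P'' = −2 < 0, so this is the maximum.
P = 27/2·27/2 = 729/4.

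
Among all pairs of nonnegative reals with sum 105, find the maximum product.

11025/4

With x + y = 105, the product is P(x) = x(105 − x).
P'(x) = 105 − 2x = 0 gives x = 105/2; P'' = −2 < 0, so this is the maximum.
P = 105/2·105/2 = 11025/4.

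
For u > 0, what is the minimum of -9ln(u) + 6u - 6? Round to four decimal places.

-0.6492

P'(u) = -9/u + 6 = 0 gives u = 3/2.
P''(u) = 9/u², which is positive for u > 0, so this is a local minimum.
P(3/2) = -9·ln(3/2) + 9 - 6 ≈ -0.6492.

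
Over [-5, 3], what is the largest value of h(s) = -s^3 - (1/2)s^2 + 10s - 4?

117/2

h'(s) = -3s^2 - s + 10, which vanishes at s = -2 and s = 5/3.
Evaluating at the critical points and endpoints: h(-5) = 117/2, h(-2) = -18, h(5/3) = 359/54, h(3) = -11/2.
So the maximum is h(-5) = 117/2.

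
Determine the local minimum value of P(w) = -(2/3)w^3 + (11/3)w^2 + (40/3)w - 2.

Critical points: P'(w) = -2w^2 + (22/3)w + 40/3 vanishes at w = -4/3, 5.
Second-derivative test with P''(w) = -4w + 22/3: P''(-4/3) = 38/3 > 0 ⇒ local minimum; P''(5) = -38/3 < 0 ⇒ local maximum.
The local minimum is P(-4/3) = -946/81.

-946/81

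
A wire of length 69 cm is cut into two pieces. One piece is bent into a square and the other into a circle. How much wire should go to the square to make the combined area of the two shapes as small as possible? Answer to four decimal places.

38.6468

Let x be the length used for the square. Square side x/4; circle radius (69−x)/(2π).
A(x) = (x/4)² + π·((69−x)/(2π))² = x²/16 + (69−x)²/(4π) for 0 ≤ x ≤ 69. A'(x) = x/8 − (69−x)/(2π) = 0 gives x = 4·69/(π+4) ≈ 38.6468.
A'' = 1/8 + 1/(2π) > 0, so this gives the minimum combined area; x ≈ 38.6468 cm to the square.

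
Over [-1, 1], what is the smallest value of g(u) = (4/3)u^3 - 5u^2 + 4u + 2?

-25/3

g'(u) = 4u^2 - 10u + 4, whose only zero in [-1, 1] is u = 1/2.
Candidates: g(-1) = -25/3,  g(1/2) = 35/12,  g(1) = 7/3.
So the minimum is g(-1) = -25/3.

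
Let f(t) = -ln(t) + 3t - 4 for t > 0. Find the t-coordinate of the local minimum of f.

1/3

f'(t) = -1/t + 3 = 0 gives t = 1/3.
f''(t) = 1/t², which is positive for t > 0, so this is a local minimum.
f(1/3) = -1·ln(1/3) + 1 - 4 ≈ -1.9014.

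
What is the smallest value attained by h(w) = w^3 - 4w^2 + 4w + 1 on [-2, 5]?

-31

h'(w) = 3w^2 - 8w + 4, which vanishes at w = 2/3 and w = 2.
Evaluating at the critical points and endpoints: h(-2) = -31,  h(2/3) = 59/27,  h(2) = 1,  h(5) = 46.
Hence the absolute minimum is -31 at w = -2.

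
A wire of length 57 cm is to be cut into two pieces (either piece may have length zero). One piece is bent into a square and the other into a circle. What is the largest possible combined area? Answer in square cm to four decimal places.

258.5472

Let x be the length used for the square. Square side x/4; circle radius (57−x)/(2π).
A(x) = (x/4)² + π·((57−x)/(2π))² = x²/16 + (57−x)²/(4π) for 0 ≤ x ≤ 57. A'(x) = x/8 − (57−x)/(2π) = 0 gives x = 4·57/(π+4) ≈ 31.9257.
A'' > 0, so the interior critical point is a minimum; the maximum is at an endpoint. A(0) = 258.5472 and A(57) = 203.0625, so the largest area is 258.5472.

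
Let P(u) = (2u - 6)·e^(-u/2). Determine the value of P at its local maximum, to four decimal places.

0.3283

By the product rule, P'(u) = (-u + 5)·e^(-u/2). Since e^(-u/2) > 0, the only critical point is u = 5.
P''(5) has the same sign as -1 < 0, so this is a local maximum.
P(5) = (4)·e^(-5/2) ≈ 0.3283.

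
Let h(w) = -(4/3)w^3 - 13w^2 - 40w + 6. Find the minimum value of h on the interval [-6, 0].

6

h'(w) = -4w^2 - 26w - 40, which vanishes at w = -4 and w = -5/2.
Candidates: h(-6) = 66,  h(-4) = 130/3,  h(-5/2) = 547/12,  h(0) = 6.
Hence the absolute minimum is 6 at w = 0.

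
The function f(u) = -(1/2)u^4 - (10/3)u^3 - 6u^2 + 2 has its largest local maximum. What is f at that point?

Critical points: f'(u) = -2u^3 - 10u^2 - 12u vanishes at u = -3, -2, 0.
Second-derivative test with f''(u) = -6u^2 - 20u - 12: f''(-3) = -6 < 0 ⇒ local maximum; f''(-2) = 4 > 0 ⇒ local minimum; f''(0) = -12 < 0 ⇒ local maximum.
So the largest local maximum value is f(0) = 2.

2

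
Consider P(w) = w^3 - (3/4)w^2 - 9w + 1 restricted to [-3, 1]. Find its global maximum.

Differentiating, P'(w) = 3w^2 - (3/2)w - 9; whose only zero in [-3, 1] is w = -3/2.
Candidates: P(-3) = -23/4, P(-3/2) = 151/16, P(1) = -31/4.
Hence the absolute maximum is 151/16 at w = -3/2.

151/16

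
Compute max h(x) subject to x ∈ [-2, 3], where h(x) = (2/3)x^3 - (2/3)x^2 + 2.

The derivative is 2x^2 - (4/3)x, which vanishes at x = 0 and x = 2/3.
Evaluating at the critical points and endpoints: h(-2) = -6,  h(0) = 2,  h(2/3) = 154/81,  h(3) = 14.
The maximum over the interval is 14, attained at x = 3.

14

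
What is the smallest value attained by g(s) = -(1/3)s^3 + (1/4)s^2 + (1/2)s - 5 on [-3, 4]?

-61/3

g'(s) = -s^2 + (1/2)s + 1/2, which vanishes at s = -1/2 and s = 1.
Compare values at every candidate in [-3, 4]: g(-3) = 19/4; g(-1/2) = -247/48; g(1) = -55/12; g(4) = -61/3.
So the minimum is g(4) = -61/3.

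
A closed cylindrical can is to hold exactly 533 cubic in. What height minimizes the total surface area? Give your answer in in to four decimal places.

With radius r and height h, πr²h = 533 so h = 533/(πr²), and S(r) = 2πr² + 2πrh = 2πr² + 2·533/r.
S'(r) = 4πr − 2·533/r² = 0 ⇒ r³ = 533/(2π), so r ≈ 4.3939 and h = 2r ≈ 8.7878.
S''(r) = 4π + 4·533/r³ > 0, so this is the minimum; S ≈ 363.9145.

8.7878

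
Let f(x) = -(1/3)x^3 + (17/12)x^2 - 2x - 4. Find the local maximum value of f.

Critical points: f'(x) = -x^2 + (17/6)x - 2 vanishes at x = 4/3, 3/2.
Second-derivative test with f''(x) = -2x + 17/6: f''(4/3) = 1/6 > 0 ⇒ local minimum; f''(3/2) = -1/6 < 0 ⇒ local maximum.
Thus f has its local maximum at x = 3/2, with value -79/16.

-79/16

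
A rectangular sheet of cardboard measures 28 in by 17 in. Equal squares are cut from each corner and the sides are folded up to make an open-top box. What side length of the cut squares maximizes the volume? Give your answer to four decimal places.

3.4277

With cut size x, the volume is V(x) = x(28 − 2x)(17 − 2x) for 0 < x < 8.5.
V'(x) = 12x^2 − 180x + 476. Setting V'(x) = 0 gives x ≈ 3.4277 (the root in (0, 8.5)).
V''(x) = 24x − 180 is negative there, so this is the maximum; V ≈ 735.2537.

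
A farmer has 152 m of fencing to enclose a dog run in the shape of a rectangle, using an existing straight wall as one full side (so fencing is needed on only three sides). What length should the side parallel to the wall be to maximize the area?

Let the sides perpendicular to the wall have length x and the parallel side y, so 2x + y = 152 and the area is A = xy = x(152 − 2x).
A'(x) = 152 − 4x = 0 gives x = 38, and A''(x) = −4 < 0 confirms a maximum.
Then y = 152 − 2·38 = 76 and A = 2888.

76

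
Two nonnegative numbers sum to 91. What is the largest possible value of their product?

With x + y = 91, the product is P(x) = x(91 − x).
P'(x) = 91 − 2x = 0 gives x = 91/2; P'' = −2 < 0, so this is the maximum.
P = 91/2·91/2 = 8281/4.

8281/4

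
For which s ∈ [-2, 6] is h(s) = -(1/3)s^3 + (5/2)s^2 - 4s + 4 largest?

h'(s) = -s^2 + 5s - 4, which vanishes at s = 1 and s = 4.
Candidates: h(-2) = 74/3, h(1) = 13/6, h(4) = 20/3, h(6) = -2.
Hence the absolute maximum is 74/3 at s = -2.

-2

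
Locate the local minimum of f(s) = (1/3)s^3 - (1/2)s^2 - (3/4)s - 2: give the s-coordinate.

3/2

Critical points: f'(s) = s^2 - s - 3/4 vanishes at s = -1/2, 3/2.
Second-derivative test with f''(s) = 2s - 1: f''(-1/2) = -2 < 0 ⇒ local maximum; f''(3/2) = 2 > 0 ⇒ local minimum.
The local minimum is f(3/2) = -25/8.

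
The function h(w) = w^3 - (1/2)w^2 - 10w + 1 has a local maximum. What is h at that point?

629/54

h'(w) = 3w^2 - w - 10. Setting h'(w) = 0 gives w ∈ {-5/3, 2}.
Since h''(w) = 6w - 1, we get h''(-5/3) = -11 < 0 ⇒ local maximum; h''(2) = 11 > 0 ⇒ local minimum.
The local maximum is h(-5/3) = 629/54.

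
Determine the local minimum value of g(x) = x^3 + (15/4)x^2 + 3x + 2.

g'(x) = 3x^2 + (15/2)x + 3 = 0 at x = -2, -1/2.
Since g''(x) = 6x + 15/2, we get g''(-2) = -9/2 < 0 ⇒ local maximum; g''(-1/2) = 9/2 > 0 ⇒ local minimum.
The local minimum is g(-1/2) = 21/16.

21/16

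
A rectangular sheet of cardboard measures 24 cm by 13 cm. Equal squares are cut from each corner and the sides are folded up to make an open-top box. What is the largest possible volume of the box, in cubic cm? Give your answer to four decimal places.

381.6721

With cut size x, the volume is V(x) = x(24 − 2x)(13 − 2x) for 0 < x < 6.5.
V'(x) = 12x^2 − 148x + 312. Setting V'(x) = 0 gives x ≈ 2.6986 (the root in (0, 6.5)).
V''(x) = 24x − 148 is negative there, so this is the maximum; V ≈ 381.6721.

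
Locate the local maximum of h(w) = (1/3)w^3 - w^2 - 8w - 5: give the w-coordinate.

Critical points: h'(w) = w^2 - 2w - 8 vanishes at w = -2, 4.
Since h''(w) = 2w - 2, we get h''(-2) = -6 < 0 ⇒ local maximum; h''(4) = 6 > 0 ⇒ local minimum.
Thus h has its local maximum at w = -2, with value 13/3.

-2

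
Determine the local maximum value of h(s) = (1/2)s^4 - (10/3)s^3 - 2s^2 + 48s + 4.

161/2

h'(s) = 2s^3 - 10s^2 - 4s + 48 = 0 at s = -2, 3, 4.
h''(s) = 6s^2 - 20s - 4. h''(-2) = 60 > 0 ⇒ local minimum; h''(3) = -10 < 0 ⇒ local maximum; h''(4) = 12 > 0 ⇒ local minimum.
The local maximum is h(3) = 161/2.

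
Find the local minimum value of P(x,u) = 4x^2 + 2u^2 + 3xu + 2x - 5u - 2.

∂P/∂x = 8x + 3u + 2 = 0 and ∂P/∂u = 3x + 4u - 5 = 0, so (x, u) = (-1, 2).
The Hessian has P_{xx} = 8, P_{uu} = 4, P_{xu} = 3, giving D = 23 > 0 with P_{xx} > 0, so the point is a local minimum.
P(-1, 2) = -8.

-8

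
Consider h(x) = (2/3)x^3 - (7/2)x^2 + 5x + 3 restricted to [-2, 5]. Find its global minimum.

-79/3

The derivative is 2x^2 - 7x + 5, which vanishes at x = 1 and x = 5/2.
Compare values at every candidate in [-2, 5]: h(-2) = -79/3,  h(1) = 31/6,  h(5/2) = 97/24,  h(5) = 143/6.
So the minimum is h(-2) = -79/3.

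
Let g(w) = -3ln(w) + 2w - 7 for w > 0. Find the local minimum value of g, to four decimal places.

g'(w) = -3/w + 2 = 0 gives w = 3/2.
g''(w) = 3/w², which is positive for w > 0, so this is a local minimum.
g(3/2) = -3·ln(3/2) + 3 - 7 ≈ -5.2164.

-5.2164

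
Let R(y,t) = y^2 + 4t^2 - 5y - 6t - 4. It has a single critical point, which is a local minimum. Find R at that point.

-25/2

∂R/∂y = 2y - 5 = 0 and ∂R/∂t = 8t - 6 = 0, so (y, t) = (5/2, 3/4).
The Hessian has R_{yy} = 2, R_{tt} = 8, R_{yt} = 0, giving D = 16 > 0 with R_{yy} > 0, so the point is a local minimum.
R(5/2, 3/4) = -25/2.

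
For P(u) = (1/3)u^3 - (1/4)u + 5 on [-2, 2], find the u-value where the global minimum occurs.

-2

P'(u) = u^2 - 1/4, which vanishes at u = -1/2 and u = 1/2.
Candidates: P(-2) = 17/6, P(-1/2) = 61/12, P(1/2) = 59/12, P(2) = 43/6.
So the minimum is P(-2) = 17/6.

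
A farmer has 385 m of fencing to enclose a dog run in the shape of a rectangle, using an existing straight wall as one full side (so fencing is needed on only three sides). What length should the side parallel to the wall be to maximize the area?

Let the sides perpendicular to the wall have length x and the parallel side y, so 2x + y = 385 and the area is A = xy = x(385 − 2x).
A'(x) = 385 − 4x = 0 gives x = 385/4, and A''(x) = −4 < 0 confirms a maximum.
Then y = 385 − 2·385/4 = 385/2 and A = 148225/8.

385/2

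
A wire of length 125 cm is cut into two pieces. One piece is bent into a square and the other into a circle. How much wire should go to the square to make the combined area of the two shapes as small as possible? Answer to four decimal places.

Let x be the length used for the square. Square side x/4; circle radius (125−x)/(2π).
A(x) = (x/4)² + π·((125−x)/(2π))² = x²/16 + (125−x)²/(4π) for 0 ≤ x ≤ 125. A'(x) = x/8 − (125−x)/(2π) = 0 gives x = 4·125/(π+4) ≈ 70.0124.
A'' = 1/8 + 1/(2π) > 0, so this gives the minimum combined area; x ≈ 70.0124 cm to the square.

70.0124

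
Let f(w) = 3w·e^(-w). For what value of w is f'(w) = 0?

f'(w) = 3·e^(-w) + (3w)·(-1)·e^(-w) = (-3w + 3)·e^(-w). Since e^(-w) > 0, the only critical point is w = 1.
f''(1) has the same sign as -3 < 0, so this is a local maximum.
f(1) = (3)·e^(-1) ≈ 1.1036.

1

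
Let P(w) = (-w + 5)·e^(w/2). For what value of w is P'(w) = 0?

By the product rule, P'(w) = (-(1/2)w + 3/2)·e^(w/2). Since e^(w/2) > 0, the only critical point is w = 3.
P''(3) has the same sign as -1/2 < 0, so this is a local maximum.
P(3) = (2)·e^(3/2) ≈ 8.9634.

3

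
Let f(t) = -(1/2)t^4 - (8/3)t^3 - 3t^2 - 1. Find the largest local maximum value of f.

7/2

Critical points: f'(t) = -2t^3 - 8t^2 - 6t vanishes at t = -3, -1, 0.
Second-derivative test with f''(t) = -6t^2 - 16t - 6: f''(-3) = -12 < 0 ⇒ local maximum; f''(-1) = 4 > 0 ⇒ local minimum; f''(0) = -6 < 0 ⇒ local maximum.
So the largest local maximum value is f(-3) = 7/2.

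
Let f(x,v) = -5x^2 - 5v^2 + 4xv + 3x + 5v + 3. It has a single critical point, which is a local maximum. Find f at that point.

∂f/∂x = -10x + 4v + 3 = 0 and ∂f/∂v = 4x - 10v + 5 = 0, so (x, v) = (25/42, 31/42).
The Hessian has f_{xx} = -10, f_{vv} = -10, f_{xv} = 4, giving D = 84 > 0 with f_{xx} < 0, so the point is a local maximum.
f(25/42, 31/42) = 241/42.

241/42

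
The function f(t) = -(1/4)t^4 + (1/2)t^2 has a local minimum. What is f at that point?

0

f'(t) = -t^3 + t = 0 at t = -1, 0, 1.
Second-derivative test with f''(t) = -3t^2 + 1: f''(-1) = -2 < 0 ⇒ local maximum; f''(0) = 1 > 0 ⇒ local minimum; f''(1) = -2 < 0 ⇒ local maximum.
Thus f has its local minimum at t = 0, with value 0.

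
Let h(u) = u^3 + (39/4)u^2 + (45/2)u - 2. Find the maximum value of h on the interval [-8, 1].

125/4

h'(u) = 3u^2 + (39/2)u + 45/2, which vanishes at u = -5 and u = -3/2.
Evaluating at the critical points and endpoints: h(-8) = -70, h(-5) = 17/4, h(-3/2) = -275/16, h(1) = 125/4.
The maximum over the interval is 125/4, attained at u = 1.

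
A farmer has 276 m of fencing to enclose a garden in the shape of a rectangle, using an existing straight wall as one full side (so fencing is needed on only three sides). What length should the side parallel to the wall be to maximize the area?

Let the sides perpendicular to the wall have length x and the parallel side y, so 2x + y = 276 and the area is A = xy = x(276 − 2x).
A'(x) = 276 − 4x = 0 gives x = 69, and A''(x) = −4 < 0 confirms a maximum.
Then y = 276 − 2·69 = 138 and A = 9522.

138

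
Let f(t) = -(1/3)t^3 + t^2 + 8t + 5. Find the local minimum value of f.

f'(t) = -t^2 + 2t + 8 = 0 at t = -2, 4.
Since f''(t) = -2t + 2, we get f''(-2) = 6 > 0 ⇒ local minimum; f''(4) = -6 < 0 ⇒ local maximum.
The local minimum is f(-2) = -13/3.

-13/3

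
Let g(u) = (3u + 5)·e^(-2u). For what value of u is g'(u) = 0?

-7/6

Differentiating with the product rule gives g'(u) = (-6u - 7)·e^(-2u). Since e^(-2u) > 0, the only critical point is u = -7/6.
g''(-7/6) has the same sign as -6 < 0, so this is a local maximum.
g(-7/6) = (3/2)·e^(7/3) ≈ 15.4684.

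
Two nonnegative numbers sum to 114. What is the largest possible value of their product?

With x + y = 114, the product is P(x) = x(114 − x).
P'(x) = 114 − 2x = 0 gives x = 57; P'' = −2 < 0, so this is the maximum.
P = 57·57 = 3249.

3249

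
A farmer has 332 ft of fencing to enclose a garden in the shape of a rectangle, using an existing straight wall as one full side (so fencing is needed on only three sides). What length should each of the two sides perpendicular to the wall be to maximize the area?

83

Let the sides perpendicular to the wall have length x and the parallel side y, so 2x + y = 332 and the area is A = xy = x(332 − 2x).
A'(x) = 332 − 4x = 0 gives x = 83, and A''(x) = −4 < 0 confirms a maximum.
Then y = 332 − 2·83 = 166 and A = 13778.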